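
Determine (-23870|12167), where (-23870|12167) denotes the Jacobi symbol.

(-23870|12167)
  = -(23870|12167)    [12167 ≡ 3 mod 4 ⇒ (-1|12167) = -1]
  = -(11703|12167)    [23870 ≡ 11703 mod 12167]
  = (12167|11703)    [QR: both ≡ 3 mod 4, sign flips]
  = (464|11703)    [12167 ≡ 464 mod 11703]
  = (29|11703)    [11703 ≡ 7 mod 8 ⇒ (2|11703)^4 = +1]
  = (11703|29)    [QR: 29 ≡ 1 mod 4, sign kept]
  = (16|29)    [11703 ≡ 16 mod 29]
  = (1|29)    [29 ≡ 5 mod 8 ⇒ (2|29)^4 = +1]
  = 1    [(1|29) = 1]

1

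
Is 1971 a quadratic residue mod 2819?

Both 1971 ≡ 3 and 2819 ≡ 3 (mod 4), so reciprocity gives (1971/2819) = -(2819/1971). Reduce: 2819 ≡ 848 (mod 1971). Now have -(848/1971).
Factor out 2: 848 = 2^4·53. Since 1971 ≡ 3 (mod 8), (2/1971) = -1, and (2/1971)^4 = +1. Now have -(53/1971).
53 ≡ 1 (mod 4), so quadratic reciprocity gives (53/1971) = (1971/53). Reduce: 1971 ≡ 10 (mod 53). Now have -(10/53).
Factor out 2: 10 = 2·5. Since 53 ≡ 5 (mod 8), (2/53) = -1. Now have (5/53).
5 ≡ 1 (mod 4), so quadratic reciprocity gives (5/53) = (53/5). Reduce: 53 ≡ 3 (mod 5). Now have (3/5).
5 ≡ 1 (mod 4), so quadratic reciprocity gives (3/5) = (5/3). Reduce: 5 ≡ 2 (mod 3). Now have (2/3).
Factor out 2: 2 = 2. Since 3 ≡ 3 (mod 8), (2/3) = -1. Now have -(1/3).
(1/3) = 1. Collecting the sign factors: -1.
The Legendre symbol is -1, so x^2 ≡ 1971 (mod 2819) has no solution.

no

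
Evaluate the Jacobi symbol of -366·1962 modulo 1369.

1

By multiplicativity, (-366·1962/1369) = (-366/1369)·(1962/1369).
First factor (-366/1369):
Pull out -1: (-366/1369) = (-1/1369)·(366/1369). Since 1369 ≡ 1 (mod 4), (-1/1369) = +1. Now have (366/1369).
Factor out 2: 366 = 2·183. Since 1369 ≡ 1 (mod 8), (2/1369) = +1. Now have (183/1369).
1369 ≡ 1 (mod 4), so quadratic reciprocity gives (183/1369) = (1369/183). Reduce: 1369 ≡ 88 (mod 183). Now have (88/183).
Factor out 2: 88 = 2^3·11. Since 183 ≡ 7 (mod 8), (2/183) = +1, and (2/183)^3 = +1. Now have (11/183).
Both 11 ≡ 3 and 183 ≡ 3 (mod 4), so reciprocity gives (11/183) = -(183/11). Reduce: 183 ≡ 7 (mod 11). Now have -(7/11).
Both 7 ≡ 3 and 11 ≡ 3 (mod 4), so reciprocity gives (7/11) = -(11/7). Reduce: 11 ≡ 4 (mod 7). Now have (4/7).
Factor out 2: 4 = 2^2. Since 7 ≡ 7 (mod 8), (2/7) = +1, and (2/7)^2 = +1. Now have (1/7).
(1/7) = 1. Collecting the sign factors: 1.
Second factor (1962/1369):
Reduce the numerator: 1962 ≡ 593 (mod 1369), so (1962/1369) = (593/1369).
593 ≡ 1 (mod 4), so quadratic reciprocity gives (593/1369) = (1369/593). Reduce: 1369 ≡ 183 (mod 593). Now have (183/593).
593 ≡ 1 (mod 4), so quadratic reciprocity gives (183/593) = (593/183). Reduce: 593 ≡ 44 (mod 183). Now have (44/183).
Factor out 2: 44 = 2^2·11. Since 183 ≡ 7 (mod 8), (2/183) = +1, and (2/183)^2 = +1. Now have (11/183).
Both 11 ≡ 3 and 183 ≡ 3 (mod 4), so reciprocity gives (11/183) = -(183/11). Reduce: 183 ≡ 7 (mod 11). Now have -(7/11).
Both 7 ≡ 3 and 11 ≡ 3 (mod 4), so reciprocity gives (7/11) = -(11/7). Reduce: 11 ≡ 4 (mod 7). Now have (4/7).
Factor out 2: 4 = 2^2. Since 7 ≡ 7 (mod 8), (2/7) = +1, and (2/7)^2 = +1. Now have (1/7).
(1/7) = 1. Collecting the sign factors: 1.
Product: (1)·(1) = 1.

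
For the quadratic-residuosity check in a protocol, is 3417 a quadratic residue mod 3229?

no

Reduce the numerator: 3417 ≡ 188 (mod 3229), so (3417/3229) = (188/3229).
Factor out 2: 188 = 2^2·47. Since 3229 ≡ 5 (mod 8), (2/3229) = -1, and (2/3229)^2 = +1. Now have (47/3229).
3229 ≡ 1 (mod 4), so quadratic reciprocity gives (47/3229) = (3229/47). Reduce: 3229 ≡ 33 (mod 47). Now have (33/47).
33 ≡ 1 (mod 4), so quadratic reciprocity gives (33/47) = (47/33). Reduce: 47 ≡ 14 (mod 33). Now have (14/33).
Factor out 2: 14 = 2·7. Since 33 ≡ 1 (mod 8), (2/33) = +1. Now have (7/33).
33 ≡ 1 (mod 4), so quadratic reciprocity gives (7/33) = (33/7). Reduce: 33 ≡ 5 (mod 7). Now have (5/7).
5 ≡ 1 (mod 4), so quadratic reciprocity gives (5/7) = (7/5). Reduce: 7 ≡ 2 (mod 5). Now have (2/5).
Factor out 2: 2 = 2. Since 5 ≡ 5 (mod 8), (2/5) = -1. Now have -(1/5).
(1/5) = 1. Collecting the sign factors: -1.
(3417/3229) = -1, and 3229 is prime, so 3417 is not a quadratic residue mod 3229.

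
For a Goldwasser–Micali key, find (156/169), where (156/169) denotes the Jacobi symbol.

0

Factor out 2: 156 = 2^2·39. Since 169 ≡ 1 (mod 8), (2/169) = +1, and (2/169)^2 = +1. Now have (39/169).
169 ≡ 1 (mod 4), so quadratic reciprocity gives (39/169) = (169/39). Reduce: 169 ≡ 13 (mod 39). Now have (13/39).
13 ≡ 1 (mod 4), so quadratic reciprocity gives (13/39) = (39/13). Reduce: 39 ≡ 0 (mod 13). Now have (0/13).
The numerator is now 0 with denominator 13 > 1: the symbol is 0.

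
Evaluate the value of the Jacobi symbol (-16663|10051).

0

Reduce the numerator: -16663 ≡ 3439 (mod 10051), so (-16663|10051) = (3439|10051).
Both 3439 ≡ 3 and 10051 ≡ 3 (mod 4), so reciprocity gives (3439|10051) = -(10051|3439). Reduce: 10051 ≡ 3173 (mod 3439). Now have -(3173|3439).
3173 ≡ 1 (mod 4), so quadratic reciprocity gives (3173|3439) = (3439|3173). Reduce: 3439 ≡ 266 (mod 3173). Now have -(266|3173).
Factor out 2: 266 = 2·133. Since 3173 ≡ 5 (mod 8), (2|3173) = -1. Now have (133|3173).
133 ≡ 1 (mod 4), so quadratic reciprocity gives (133|3173) = (3173|133). Reduce: 3173 ≡ 114 (mod 133). Now have (114|133).
Factor out 2: 114 = 2·57. Since 133 ≡ 5 (mod 8), (2|133) = -1. Now have -(57|133).
57 ≡ 1 (mod 4), so quadratic reciprocity gives (57|133) = (133|57). Reduce: 133 ≡ 19 (mod 57). Now have -(19|57).
57 ≡ 1 (mod 4), so quadratic reciprocity gives (19|57) = (57|19). Reduce: 57 ≡ 0 (mod 19). Now have -(0|19).
The numerator is now 0 with denominator 19 > 1: the symbol is 0.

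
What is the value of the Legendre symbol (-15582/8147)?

Reduce the numerator: -15582 ≡ 712 (mod 8147), so (-15582/8147) = (712/8147).
Factor out 2: 712 = 2^3·89. Since 8147 ≡ 3 (mod 8), (2/8147) = -1, and (2/8147)^3 = -1. Now have -(89/8147).
89 ≡ 1 (mod 4), so quadratic reciprocity gives (89/8147) = (8147/89). Reduce: 8147 ≡ 48 (mod 89). Now have -(48/89).
Factor out 2: 48 = 2^4·3. Since 89 ≡ 1 (mod 8), (2/89) = +1, and (2/89)^4 = +1. Now have -(3/89).
89 ≡ 1 (mod 4), so quadratic reciprocity gives (3/89) = (89/3). Reduce: 89 ≡ 2 (mod 3). Now have -(2/3).
Factor out 2: 2 = 2. Since 3 ≡ 3 (mod 8), (2/3) = -1. Now have (1/3).
(1/3) = 1. Collecting the sign factors: 1.

1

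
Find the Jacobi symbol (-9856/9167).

(-9856/9167)
  = (8478/9167)    [-9856 ≡ 8478 mod 9167]
  = (4239/9167)    [9167 ≡ 7 mod 8 ⇒ (2/9167) = +1]
  = -(9167/4239)    [QR: both ≡ 3 mod 4, sign flips]
  = -(689/4239)    [9167 ≡ 689 mod 4239]
  = -(4239/689)    [QR: 689 ≡ 1 mod 4, sign kept]
  = -(105/689)    [4239 ≡ 105 mod 689]
  = -(689/105)    [QR: 105 ≡ 1 mod 4, sign kept]
  = -(59/105)    [689 ≡ 59 mod 105]
  = -(105/59)    [QR: 105 ≡ 1 mod 4, sign kept]
  = -(46/59)    [105 ≡ 46 mod 59]
  = (23/59)    [59 ≡ 3 mod 8 ⇒ (2/59) = -1]
  = -(59/23)    [QR: both ≡ 3 mod 4, sign flips]
  = -(13/23)    [59 ≡ 13 mod 23]
  = -(23/13)    [QR: 13 ≡ 1 mod 4, sign kept]
  = -(10/13)    [23 ≡ 10 mod 13]
  = (5/13)    [13 ≡ 5 mod 8 ⇒ (2/13) = -1]
  = (13/5)    [QR: 5 ≡ 1 mod 4, sign kept]
  = (3/5)    [13 ≡ 3 mod 5]
  = (5/3)    [QR: 5 ≡ 1 mod 4, sign kept]
  = (2/3)    [5 ≡ 2 mod 3]
  = -(1/3)    [3 ≡ 3 mod 8 ⇒ (2/3) = -1]
  = -1    [(1/3) = 1]

-1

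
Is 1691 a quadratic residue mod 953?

(1691/953)
  = (738/953)    [1691 ≡ 738 mod 953]
  = (369/953)    [953 ≡ 1 mod 8 ⇒ (2/953) = +1]
  = (953/369)    [QR: 369 ≡ 1 mod 4, sign kept]
  = (215/369)    [953 ≡ 215 mod 369]
  = (369/215)    [QR: 369 ≡ 1 mod 4, sign kept]
  = (154/215)    [369 ≡ 154 mod 215]
  = (77/215)    [215 ≡ 7 mod 8 ⇒ (2/215) = +1]
  = (215/77)    [QR: 77 ≡ 1 mod 4, sign kept]
  = (61/77)    [215 ≡ 61 mod 77]
  = (77/61)    [QR: 61 ≡ 1 mod 4, sign kept]
  = (16/61)    [77 ≡ 16 mod 61]
  = (1/61)    [61 ≡ 5 mod 8 ⇒ (2/61)^4 = +1]
  = 1    [(1/61) = 1]
(1691/953) = 1, and 953 is prime, so 1691 is a quadratic residue mod 953.

yes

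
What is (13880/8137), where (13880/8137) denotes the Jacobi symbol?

-1

(13880/8137)
  = (5743/8137)    [13880 ≡ 5743 mod 8137]
  = (8137/5743)    [QR: 8137 ≡ 1 mod 4, sign kept]
  = (2394/5743)    [8137 ≡ 2394 mod 5743]
  = (1197/5743)    [5743 ≡ 7 mod 8 ⇒ (2/5743) = +1]
  = (5743/1197)    [QR: 1197 ≡ 1 mod 4, sign kept]
  = (955/1197)    [5743 ≡ 955 mod 1197]
  = (1197/955)    [QR: 1197 ≡ 1 mod 4, sign kept]
  = (242/955)    [1197 ≡ 242 mod 955]
  = -(121/955)    [955 ≡ 3 mod 8 ⇒ (2/955) = -1]
  = -(955/121)    [QR: 121 ≡ 1 mod 4, sign kept]
  = -(108/121)    [955 ≡ 108 mod 121]
  = -(27/121)    [121 ≡ 1 mod 8 ⇒ (2/121)^2 = +1]
  = -(121/27)    [QR: 121 ≡ 1 mod 4, sign kept]
  = -(13/27)    [121 ≡ 13 mod 27]
  = -(27/13)    [QR: 13 ≡ 1 mod 4, sign kept]
  = -(1/13)    [27 ≡ 1 mod 13]
  = -1    [(1/13) = 1]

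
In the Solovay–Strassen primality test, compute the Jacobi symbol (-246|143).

-1

(-246|143)
  = (40|143)    [-246 ≡ 40 mod 143]
  = (5|143)    [143 ≡ 7 mod 8 ⇒ (2|143)^3 = +1]
  = (143|5)    [QR: 5 ≡ 1 mod 4, sign kept]
  = (3|5)    [143 ≡ 3 mod 5]
  = (5|3)    [QR: 5 ≡ 1 mod 4, sign kept]
  = (2|3)    [5 ≡ 2 mod 3]
  = -(1|3)    [3 ≡ 3 mod 8 ⇒ (2|3) = -1]
  = -1    [(1|3) = 1]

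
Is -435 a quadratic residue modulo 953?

yes

(-435|953)
  = (435|953)    [953 ≡ 1 mod 4 ⇒ (-1|953) = +1]
  = (953|435)    [QR: 953 ≡ 1 mod 4, sign kept]
  = (83|435)    [953 ≡ 83 mod 435]
  = -(435|83)    [QR: both ≡ 3 mod 4, sign flips]
  = -(20|83)    [435 ≡ 20 mod 83]
  = -(5|83)    [83 ≡ 3 mod 8 ⇒ (2|83)^2 = +1]
  = -(83|5)    [QR: 5 ≡ 1 mod 4, sign kept]
  = -(3|5)    [83 ≡ 3 mod 5]
  = -(5|3)    [QR: 5 ≡ 1 mod 4, sign kept]
  = -(2|3)    [5 ≡ 2 mod 3]
  = (1|3)    [3 ≡ 3 mod 8 ⇒ (2|3) = -1]
  = 1    [(1|3) = 1]
(-435|953) = 1, and 953 is prime, so -435 is a quadratic residue mod 953.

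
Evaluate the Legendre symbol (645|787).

645 ≡ 1 (mod 4), so quadratic reciprocity gives (645|787) = (787|645). Reduce: 787 ≡ 142 (mod 645). Now have (142|645).
Factor out 2: 142 = 2·71. Since 645 ≡ 5 (mod 8), (2|645) = -1. Now have -(71|645).
645 ≡ 1 (mod 4), so quadratic reciprocity gives (71|645) = (645|71). Reduce: 645 ≡ 6 (mod 71). Now have -(6|71).
Factor out 2: 6 = 2·3. Since 71 ≡ 7 (mod 8), (2|71) = +1. Now have -(3|71).
Both 3 ≡ 3 and 71 ≡ 3 (mod 4), so reciprocity gives (3|71) = -(71|3). Reduce: 71 ≡ 2 (mod 3). Now have (2|3).
Factor out 2: 2 = 2. Since 3 ≡ 3 (mod 8), (2|3) = -1. Now have -(1|3).
(1|3) = 1. Collecting the sign factors: -1.

-1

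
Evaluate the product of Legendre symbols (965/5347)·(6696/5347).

By multiplicativity, (965·6696/5347) = (965/5347)·(6696/5347).
First factor (965/5347):
965 ≡ 1 (mod 4), so quadratic reciprocity gives (965/5347) = (5347/965). Reduce: 5347 ≡ 522 (mod 965). Now have (522/965).
Factor out 2: 522 = 2·261. Since 965 ≡ 5 (mod 8), (2/965) = -1. Now have -(261/965).
261 ≡ 1 (mod 4), so quadratic reciprocity gives (261/965) = (965/261). Reduce: 965 ≡ 182 (mod 261). Now have -(182/261).
Factor out 2: 182 = 2·91. Since 261 ≡ 5 (mod 8), (2/261) = -1. Now have (91/261).
261 ≡ 1 (mod 4), so quadratic reciprocity gives (91/261) = (261/91). Reduce: 261 ≡ 79 (mod 91). Now have (79/91).
Both 79 ≡ 3 and 91 ≡ 3 (mod 4), so reciprocity gives (79/91) = -(91/79). Reduce: 91 ≡ 12 (mod 79). Now have -(12/79).
Factor out 2: 12 = 2^2·3. Since 79 ≡ 7 (mod 8), (2/79) = +1, and (2/79)^2 = +1. Now have -(3/79).
Both 3 ≡ 3 and 79 ≡ 3 (mod 4), so reciprocity gives (3/79) = -(79/3). Reduce: 79 ≡ 1 (mod 3). Now have (1/3).
(1/3) = 1. Collecting the sign factors: 1.
Second factor (6696/5347):
Reduce the numerator: 6696 ≡ 1349 (mod 5347), so (6696/5347) = (1349/5347).
1349 ≡ 1 (mod 4), so quadratic reciprocity gives (1349/5347) = (5347/1349). Reduce: 5347 ≡ 1300 (mod 1349). Now have (1300/1349).
Factor out 2: 1300 = 2^2·325. Since 1349 ≡ 5 (mod 8), (2/1349) = -1, and (2/1349)^2 = +1. Now have (325/1349).
325 ≡ 1 (mod 4), so quadratic reciprocity gives (325/1349) = (1349/325). Reduce: 1349 ≡ 49 (mod 325). Now have (49/325).
49 ≡ 1 (mod 4), so quadratic reciprocity gives (49/325) = (325/49). Reduce: 325 ≡ 31 (mod 49). Now have (31/49).
49 ≡ 1 (mod 4), so quadratic reciprocity gives (31/49) = (49/31). Reduce: 49 ≡ 18 (mod 31). Now have (18/31).
Factor out 2: 18 = 2·9. Since 31 ≡ 7 (mod 8), (2/31) = +1. Now have (9/31).
9 ≡ 1 (mod 4), so quadratic reciprocity gives (9/31) = (31/9). Reduce: 31 ≡ 4 (mod 9). Now have (4/9).
Factor out 2: 4 = 2^2. Since 9 ≡ 1 (mod 8), (2/9) = +1, and (2/9)^2 = +1. Now have (1/9).
(1/9) = 1. Collecting the sign factors: 1.
Product: (1)·(1) = 1.

1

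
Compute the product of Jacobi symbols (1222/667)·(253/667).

0

By multiplicativity, (1222·253/667) = (1222/667)·(253/667).
First factor (1222/667):
(1222/667)
  = (555/667)    [1222 ≡ 555 mod 667]
  = -(667/555)    [QR: both ≡ 3 mod 4, sign flips]
  = -(112/555)    [667 ≡ 112 mod 555]
  = -(7/555)    [555 ≡ 3 mod 8 ⇒ (2/555)^4 = +1]
  = (555/7)    [QR: both ≡ 3 mod 4, sign flips]
  = (2/7)    [555 ≡ 2 mod 7]
  = (1/7)    [7 ≡ 7 mod 8 ⇒ (2/7) = +1]
  = 1    [(1/7) = 1]
Second factor (253/667):
(253/667)
  = (667/253)    [QR: 253 ≡ 1 mod 4, sign kept]
  = (161/253)    [667 ≡ 161 mod 253]
  = (253/161)    [QR: 161 ≡ 1 mod 4, sign kept]
  = (92/161)    [253 ≡ 92 mod 161]
  = (23/161)    [161 ≡ 1 mod 8 ⇒ (2/161)^2 = +1]
  = (161/23)    [QR: 161 ≡ 1 mod 4, sign kept]
  = (0/23)    [161 ≡ 0 mod 23]
  = 0    [numerator 0, gcd > 1]
Product: (1)·(0) = 0.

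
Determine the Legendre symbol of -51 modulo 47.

-1

Reduce the numerator: -51 ≡ 43 (mod 47), so (-51/47) = (43/47).
Both 43 ≡ 3 and 47 ≡ 3 (mod 4), so reciprocity gives (43/47) = -(47/43). Reduce: 47 ≡ 4 (mod 43). Now have -(4/43).
Factor out 2: 4 = 2^2. Since 43 ≡ 3 (mod 8), (2/43) = -1, and (2/43)^2 = +1. Now have -(1/43).
(1/43) = 1. Collecting the sign factors: -1.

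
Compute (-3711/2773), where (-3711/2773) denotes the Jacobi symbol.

-1

(-3711/2773)
  = (1835/2773)    [-3711 ≡ 1835 mod 2773]
  = (2773/1835)    [QR: 2773 ≡ 1 mod 4, sign kept]
  = (938/1835)    [2773 ≡ 938 mod 1835]
  = -(469/1835)    [1835 ≡ 3 mod 8 ⇒ (2/1835) = -1]
  = -(1835/469)    [QR: 469 ≡ 1 mod 4, sign kept]
  = -(428/469)    [1835 ≡ 428 mod 469]
  = -(107/469)    [469 ≡ 5 mod 8 ⇒ (2/469)^2 = +1]
  = -(469/107)    [QR: 469 ≡ 1 mod 4, sign kept]
  = -(41/107)    [469 ≡ 41 mod 107]
  = -(107/41)    [QR: 41 ≡ 1 mod 4, sign kept]
  = -(25/41)    [107 ≡ 25 mod 41]
  = -(41/25)    [QR: 25 ≡ 1 mod 4, sign kept]
  = -(16/25)    [41 ≡ 16 mod 25]
  = -(1/25)    [25 ≡ 1 mod 8 ⇒ (2/25)^4 = +1]
  = -1    [(1/25) = 1]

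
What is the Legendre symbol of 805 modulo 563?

-1

(805 / 563)
  = (242 / 563)    [805 ≡ 242 mod 563]
  = -(121 / 563)    [563 ≡ 3 mod 8 ⇒ (2 / 563) = -1]
  = -(563 / 121)    [QR: 121 ≡ 1 mod 4, sign kept]
  = -(79 / 121)    [563 ≡ 79 mod 121]
  = -(121 / 79)    [QR: 121 ≡ 1 mod 4, sign kept]
  = -(42 / 79)    [121 ≡ 42 mod 79]
  = -(21 / 79)    [79 ≡ 7 mod 8 ⇒ (2 / 79) = +1]
  = -(79 / 21)    [QR: 21 ≡ 1 mod 4, sign kept]
  = -(16 / 21)    [79 ≡ 16 mod 21]
  = -(1 / 21)    [21 ≡ 5 mod 8 ⇒ (2 / 21)^4 = +1]
  = -1    [(1 / 21) = 1]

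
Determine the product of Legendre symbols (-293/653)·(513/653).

By multiplicativity, (-293·513/653) = (-293/653)·(513/653).
First factor (-293/653):
(-293/653)
  = (360/653)    [-293 ≡ 360 mod 653]
  = -(45/653)    [653 ≡ 5 mod 8 ⇒ (2/653)^3 = -1]
  = -(653/45)    [QR: 45 ≡ 1 mod 4, sign kept]
  = -(23/45)    [653 ≡ 23 mod 45]
  = -(45/23)    [QR: 45 ≡ 1 mod 4, sign kept]
  = -(22/23)    [45 ≡ 22 mod 23]
  = -(11/23)    [23 ≡ 7 mod 8 ⇒ (2/23) = +1]
  = (23/11)    [QR: both ≡ 3 mod 4, sign flips]
  = (1/11)    [23 ≡ 1 mod 11]
  = 1    [(1/11) = 1]
Second factor (513/653):
(513/653)
  = (653/513)    [QR: 513 ≡ 1 mod 4, sign kept]
  = (140/513)    [653 ≡ 140 mod 513]
  = (35/513)    [513 ≡ 1 mod 8 ⇒ (2/513)^2 = +1]
  = (513/35)    [QR: 513 ≡ 1 mod 4, sign kept]
  = (23/35)    [513 ≡ 23 mod 35]
  = -(35/23)    [QR: both ≡ 3 mod 4, sign flips]
  = -(12/23)    [35 ≡ 12 mod 23]
  = -(3/23)    [23 ≡ 7 mod 8 ⇒ (2/23)^2 = +1]
  = (23/3)    [QR: both ≡ 3 mod 4, sign flips]
  = (2/3)    [23 ≡ 2 mod 3]
  = -(1/3)    [3 ≡ 3 mod 8 ⇒ (2/3) = -1]
  = -1    [(1/3) = 1]
Product: (1)·(-1) = -1.

-1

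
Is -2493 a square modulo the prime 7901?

no

(-2493/7901)
  = (5408/7901)    [-2493 ≡ 5408 mod 7901]
  = -(169/7901)    [7901 ≡ 5 mod 8 ⇒ (2/7901)^5 = -1]
  = -(7901/169)    [QR: 169 ≡ 1 mod 4, sign kept]
  = -(127/169)    [7901 ≡ 127 mod 169]
  = -(169/127)    [QR: 169 ≡ 1 mod 4, sign kept]
  = -(42/127)    [169 ≡ 42 mod 127]
  = -(21/127)    [127 ≡ 7 mod 8 ⇒ (2/127) = +1]
  = -(127/21)    [QR: 21 ≡ 1 mod 4, sign kept]
  = -(1/21)    [127 ≡ 1 mod 21]
  = -1    [(1/21) = 1]
The Legendre symbol is -1, so x^2 ≡ -2493 (mod 7901) has no solution.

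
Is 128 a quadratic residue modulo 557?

Factor out 2: 128 = 2^7. Since 557 ≡ 5 (mod 8), (2/557) = -1, and (2/557)^7 = -1. Now have -(1/557).
(1/557) = 1. Collecting the sign factors: -1.
The Legendre symbol is -1, so x^2 ≡ 128 (mod 557) has no solution.

no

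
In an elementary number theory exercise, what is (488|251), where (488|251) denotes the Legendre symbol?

1

(488|251)
  = (237|251)    [488 ≡ 237 mod 251]
  = (251|237)    [QR: 237 ≡ 1 mod 4, sign kept]
  = (14|237)    [251 ≡ 14 mod 237]
  = -(7|237)    [237 ≡ 5 mod 8 ⇒ (2|237) = -1]
  = -(237|7)    [QR: 237 ≡ 1 mod 4, sign kept]
  = -(6|7)    [237 ≡ 6 mod 7]
  = -(3|7)    [7 ≡ 7 mod 8 ⇒ (2|7) = +1]
  = (7|3)    [QR: both ≡ 3 mod 4, sign flips]
  = (1|3)    [7 ≡ 1 mod 3]
  = 1    [(1|3) = 1]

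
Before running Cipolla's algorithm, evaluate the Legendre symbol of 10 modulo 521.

1

(10 / 521)
  = (5 / 521)    [521 ≡ 1 mod 8 ⇒ (2 / 521) = +1]
  = (521 / 5)    [QR: 5 ≡ 1 mod 4, sign kept]
  = (1 / 5)    [521 ≡ 1 mod 5]
  = 1    [(1 / 5) = 1]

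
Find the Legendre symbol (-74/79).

(-74/79)
  = (5/79)    [-74 ≡ 5 mod 79]
  = (79/5)    [QR: 5 ≡ 1 mod 4, sign kept]
  = (4/5)    [79 ≡ 4 mod 5]
  = (1/5)    [5 ≡ 5 mod 8 ⇒ (2/5)^2 = +1]
  = 1    [(1/5) = 1]

1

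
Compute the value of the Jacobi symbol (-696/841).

0

Pull out -1: (-696/841) = (-1/841)·(696/841). Since 841 ≡ 1 (mod 4), (-1/841) = +1. Now have (696/841).
Factor out 2: 696 = 2^3·87. Since 841 ≡ 1 (mod 8), (2/841) = +1, and (2/841)^3 = +1. Now have (87/841).
841 ≡ 1 (mod 4), so quadratic reciprocity gives (87/841) = (841/87). Reduce: 841 ≡ 58 (mod 87). Now have (58/87).
Factor out 2: 58 = 2·29. Since 87 ≡ 7 (mod 8), (2/87) = +1. Now have (29/87).
29 ≡ 1 (mod 4), so quadratic reciprocity gives (29/87) = (87/29). Reduce: 87 ≡ 0 (mod 29). Now have (0/29).
The numerator is now 0 with denominator 29 > 1: the symbol is 0.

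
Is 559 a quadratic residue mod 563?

(559|563)
  = -(563|559)    [QR: both ≡ 3 mod 4, sign flips]
  = -(4|559)    [563 ≡ 4 mod 559]
  = -(1|559)    [559 ≡ 7 mod 8 ⇒ (2|559)^2 = +1]
  = -1    [(1|559) = 1]
The Legendre symbol is -1, so x^2 ≡ 559 (mod 563) has no solution.

no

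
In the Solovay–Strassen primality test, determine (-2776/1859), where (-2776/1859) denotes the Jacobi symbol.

-1

(-2776/1859)
  = -(2776/1859)    [1859 ≡ 3 mod 4 ⇒ (-1/1859) = -1]
  = -(917/1859)    [2776 ≡ 917 mod 1859]
  = -(1859/917)    [QR: 917 ≡ 1 mod 4, sign kept]
  = -(25/917)    [1859 ≡ 25 mod 917]
  = -(917/25)    [QR: 25 ≡ 1 mod 4, sign kept]
  = -(17/25)    [917 ≡ 17 mod 25]
  = -(25/17)    [QR: 17 ≡ 1 mod 4, sign kept]
  = -(8/17)    [25 ≡ 8 mod 17]
  = -(1/17)    [17 ≡ 1 mod 8 ⇒ (2/17)^3 = +1]
  = -1    [(1/17) = 1]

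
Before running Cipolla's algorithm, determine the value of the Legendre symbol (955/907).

-1

(955/907)
  = (48/907)    [955 ≡ 48 mod 907]
  = (3/907)    [907 ≡ 3 mod 8 ⇒ (2/907)^4 = +1]
  = -(907/3)    [QR: both ≡ 3 mod 4, sign flips]
  = -(1/3)    [907 ≡ 1 mod 3]
  = -1    [(1/3) = 1]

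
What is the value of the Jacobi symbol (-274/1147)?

-1

Reduce the numerator: -274 ≡ 873 (mod 1147), so (-274/1147) = (873/1147).
873 ≡ 1 (mod 4), so quadratic reciprocity gives (873/1147) = (1147/873). Reduce: 1147 ≡ 274 (mod 873). Now have (274/873).
Factor out 2: 274 = 2·137. Since 873 ≡ 1 (mod 8), (2/873) = +1. Now have (137/873).
137 ≡ 1 (mod 4), so quadratic reciprocity gives (137/873) = (873/137). Reduce: 873 ≡ 51 (mod 137). Now have (51/137).
137 ≡ 1 (mod 4), so quadratic reciprocity gives (51/137) = (137/51). Reduce: 137 ≡ 35 (mod 51). Now have (35/51).
Both 35 ≡ 3 and 51 ≡ 3 (mod 4), so reciprocity gives (35/51) = -(51/35). Reduce: 51 ≡ 16 (mod 35). Now have -(16/35).
Factor out 2: 16 = 2^4. Since 35 ≡ 3 (mod 8), (2/35) = -1, and (2/35)^4 = +1. Now have -(1/35).
(1/35) = 1. Collecting the sign factors: -1.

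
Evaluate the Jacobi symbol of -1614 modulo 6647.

-1

Pull out -1: (-1614 / 6647) = (-1 / 6647)·(1614 / 6647). Since 6647 ≡ 3 (mod 4), (-1 / 6647) = -1. Now have -(1614 / 6647).
Factor out 2: 1614 = 2·807. Since 6647 ≡ 7 (mod 8), (2 / 6647) = +1. Now have -(807 / 6647).
Both 807 ≡ 3 and 6647 ≡ 3 (mod 4), so reciprocity gives (807 / 6647) = -(6647 / 807). Reduce: 6647 ≡ 191 (mod 807). Now have (191 / 807).
Both 191 ≡ 3 and 807 ≡ 3 (mod 4), so reciprocity gives (191 / 807) = -(807 / 191). Reduce: 807 ≡ 43 (mod 191). Now have -(43 / 191).
Both 43 ≡ 3 and 191 ≡ 3 (mod 4), so reciprocity gives (43 / 191) = -(191 / 43). Reduce: 191 ≡ 19 (mod 43). Now have (19 / 43).
Both 19 ≡ 3 and 43 ≡ 3 (mod 4), so reciprocity gives (19 / 43) = -(43 / 19). Reduce: 43 ≡ 5 (mod 19). Now have -(5 / 19).
5 ≡ 1 (mod 4), so quadratic reciprocity gives (5 / 19) = (19 / 5). Reduce: 19 ≡ 4 (mod 5). Now have -(4 / 5).
Factor out 2: 4 = 2^2. Since 5 ≡ 5 (mod 8), (2 / 5) = -1, and (2 / 5)^2 = +1. Now have -(1 / 5).
(1 / 5) = 1. Collecting the sign factors: -1.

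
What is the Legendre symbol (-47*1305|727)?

-1

By multiplicativity, (-47·1305|727) = (-47|727)·(1305|727).
First factor (-47|727):
Pull out -1: (-47|727) = (-1|727)·(47|727). Since 727 ≡ 3 (mod 4), (-1|727) = -1. Now have -(47|727).
Both 47 ≡ 3 and 727 ≡ 3 (mod 4), so reciprocity gives (47|727) = -(727|47). Reduce: 727 ≡ 22 (mod 47). Now have (22|47).
Factor out 2: 22 = 2·11. Since 47 ≡ 7 (mod 8), (2|47) = +1. Now have (11|47).
Both 11 ≡ 3 and 47 ≡ 3 (mod 4), so reciprocity gives (11|47) = -(47|11). Reduce: 47 ≡ 3 (mod 11). Now have -(3|11).
Both 3 ≡ 3 and 11 ≡ 3 (mod 4), so reciprocity gives (3|11) = -(11|3). Reduce: 11 ≡ 2 (mod 3). Now have (2|3).
Factor out 2: 2 = 2. Since 3 ≡ 3 (mod 8), (2|3) = -1. Now have -(1|3).
(1|3) = 1. Collecting the sign factors: -1.
Second factor (1305|727):
Reduce the numerator: 1305 ≡ 578 (mod 727), so (1305|727) = (578|727).
Factor out 2: 578 = 2·289. Since 727 ≡ 7 (mod 8), (2|727) = +1. Now have (289|727).
289 ≡ 1 (mod 4), so quadratic reciprocity gives (289|727) = (727|289). Reduce: 727 ≡ 149 (mod 289). Now have (149|289).
149 ≡ 1 (mod 4), so quadratic reciprocity gives (149|289) = (289|149). Reduce: 289 ≡ 140 (mod 149). Now have (140|149).
Factor out 2: 140 = 2^2·35. Since 149 ≡ 5 (mod 8), (2|149) = -1, and (2|149)^2 = +1. Now have (35|149).
149 ≡ 1 (mod 4), so quadratic reciprocity gives (35|149) = (149|35). Reduce: 149 ≡ 9 (mod 35). Now have (9|35).
9 ≡ 1 (mod 4), so quadratic reciprocity gives (9|35) = (35|9). Reduce: 35 ≡ 8 (mod 9). Now have (8|9).
Factor out 2: 8 = 2^3. Since 9 ≡ 1 (mod 8), (2|9) = +1, and (2|9)^3 = +1. Now have (1|9).
(1|9) = 1. Collecting the sign factors: 1.
Product: (-1)·(1) = -1.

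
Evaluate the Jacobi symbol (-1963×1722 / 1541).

By multiplicativity, (-1963·1722 / 1541) = (-1963 / 1541)·(1722 / 1541).
First factor (-1963 / 1541):
(-1963 / 1541)
  = (1119 / 1541)    [-1963 ≡ 1119 mod 1541]
  = (1541 / 1119)    [QR: 1541 ≡ 1 mod 4, sign kept]
  = (422 / 1119)    [1541 ≡ 422 mod 1119]
  = (211 / 1119)    [1119 ≡ 7 mod 8 ⇒ (2 / 1119) = +1]
  = -(1119 / 211)    [QR: both ≡ 3 mod 4, sign flips]
  = -(64 / 211)    [1119 ≡ 64 mod 211]
  = -(1 / 211)    [211 ≡ 3 mod 8 ⇒ (2 / 211)^6 = +1]
  = -1    [(1 / 211) = 1]
Second factor (1722 / 1541):
(1722 / 1541)
  = (181 / 1541)    [1722 ≡ 181 mod 1541]
  = (1541 / 181)    [QR: 181 ≡ 1 mod 4, sign kept]
  = (93 / 181)    [1541 ≡ 93 mod 181]
  = (181 / 93)    [QR: 93 ≡ 1 mod 4, sign kept]
  = (88 / 93)    [181 ≡ 88 mod 93]
  = -(11 / 93)    [93 ≡ 5 mod 8 ⇒ (2 / 93)^3 = -1]
  = -(93 / 11)    [QR: 93 ≡ 1 mod 4, sign kept]
  = -(5 / 11)    [93 ≡ 5 mod 11]
  = -(11 / 5)    [QR: 5 ≡ 1 mod 4, sign kept]
  = -(1 / 5)    [11 ≡ 1 mod 5]
  = -1    [(1 / 5) = 1]
Product: (-1)·(-1) = 1.

1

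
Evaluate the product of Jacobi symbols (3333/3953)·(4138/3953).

By multiplicativity, (3333·4138/3953) = (3333/3953)·(4138/3953).
First factor (3333/3953):
(3333/3953)
  = (3953/3333)    [QR: 3333 ≡ 1 mod 4, sign kept]
  = (620/3333)    [3953 ≡ 620 mod 3333]
  = (155/3333)    [3333 ≡ 5 mod 8 ⇒ (2/3333)^2 = +1]
  = (3333/155)    [QR: 3333 ≡ 1 mod 4, sign kept]
  = (78/155)    [3333 ≡ 78 mod 155]
  = -(39/155)    [155 ≡ 3 mod 8 ⇒ (2/155) = -1]
  = (155/39)    [QR: both ≡ 3 mod 4, sign flips]
  = (38/39)    [155 ≡ 38 mod 39]
  = (19/39)    [39 ≡ 7 mod 8 ⇒ (2/39) = +1]
  = -(39/19)    [QR: both ≡ 3 mod 4, sign flips]
  = -(1/19)    [39 ≡ 1 mod 19]
  = -1    [(1/19) = 1]
Second factor (4138/3953):
(4138/3953)
  = (185/3953)    [4138 ≡ 185 mod 3953]
  = (3953/185)    [QR: 185 ≡ 1 mod 4, sign kept]
  = (68/185)    [3953 ≡ 68 mod 185]
  = (17/185)    [185 ≡ 1 mod 8 ⇒ (2/185)^2 = +1]
  = (185/17)    [QR: 17 ≡ 1 mod 4, sign kept]
  = (15/17)    [185 ≡ 15 mod 17]
  = (17/15)    [QR: 17 ≡ 1 mod 4, sign kept]
  = (2/15)    [17 ≡ 2 mod 15]
  = (1/15)    [15 ≡ 7 mod 8 ⇒ (2/15) = +1]
  = 1    [(1/15) = 1]
Product: (-1)·(1) = -1.

-1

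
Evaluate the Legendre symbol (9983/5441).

-1

Reduce the numerator: 9983 ≡ 4542 (mod 5441), so (9983/5441) = (4542/5441).
Factor out 2: 4542 = 2·2271. Since 5441 ≡ 1 (mod 8), (2/5441) = +1. Now have (2271/5441).
5441 ≡ 1 (mod 4), so quadratic reciprocity gives (2271/5441) = (5441/2271). Reduce: 5441 ≡ 899 (mod 2271). Now have (899/2271).
Both 899 ≡ 3 and 2271 ≡ 3 (mod 4), so reciprocity gives (899/2271) = -(2271/899). Reduce: 2271 ≡ 473 (mod 899). Now have -(473/899).
473 ≡ 1 (mod 4), so quadratic reciprocity gives (473/899) = (899/473). Reduce: 899 ≡ 426 (mod 473). Now have -(426/473).
Factor out 2: 426 = 2·213. Since 473 ≡ 1 (mod 8), (2/473) = +1. Now have -(213/473).
213 ≡ 1 (mod 4), so quadratic reciprocity gives (213/473) = (473/213). Reduce: 473 ≡ 47 (mod 213). Now have -(47/213).
213 ≡ 1 (mod 4), so quadratic reciprocity gives (47/213) = (213/47). Reduce: 213 ≡ 25 (mod 47). Now have -(25/47).
25 ≡ 1 (mod 4), so quadratic reciprocity gives (25/47) = (47/25). Reduce: 47 ≡ 22 (mod 25). Now have -(22/25).
Factor out 2: 22 = 2·11. Since 25 ≡ 1 (mod 8), (2/25) = +1. Now have -(11/25).
25 ≡ 1 (mod 4), so quadratic reciprocity gives (11/25) = (25/11). Reduce: 25 ≡ 3 (mod 11). Now have -(3/11).
Both 3 ≡ 3 and 11 ≡ 3 (mod 4), so reciprocity gives (3/11) = -(11/3). Reduce: 11 ≡ 2 (mod 3). Now have (2/3).
Factor out 2: 2 = 2. Since 3 ≡ 3 (mod 8), (2/3) = -1. Now have -(1/3).
(1/3) = 1. Collecting the sign factors: -1.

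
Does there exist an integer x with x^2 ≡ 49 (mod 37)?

(49/37)
  = (12/37)    [49 ≡ 12 mod 37]
  = (3/37)    [37 ≡ 5 mod 8 ⇒ (2/37)^2 = +1]
  = (37/3)    [QR: 37 ≡ 1 mod 4, sign kept]
  = (1/3)    [37 ≡ 1 mod 3]
  = 1    [(1/3) = 1]
The Legendre symbol is 1, so x^2 ≡ 49 (mod 37) has solution.

yes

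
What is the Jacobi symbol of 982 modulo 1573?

-1

(982/1573)
  = -(491/1573)    [1573 ≡ 5 mod 8 ⇒ (2/1573) = -1]
  = -(1573/491)    [QR: 1573 ≡ 1 mod 4, sign kept]
  = -(100/491)    [1573 ≡ 100 mod 491]
  = -(25/491)    [491 ≡ 3 mod 8 ⇒ (2/491)^2 = +1]
  = -(491/25)    [QR: 25 ≡ 1 mod 4, sign kept]
  = -(16/25)    [491 ≡ 16 mod 25]
  = -(1/25)    [25 ≡ 1 mod 8 ⇒ (2/25)^4 = +1]
  = -1    [(1/25) = 1]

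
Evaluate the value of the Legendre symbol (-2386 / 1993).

1

Reduce the numerator: -2386 ≡ 1600 (mod 1993), so (-2386 / 1993) = (1600 / 1993).
Factor out 2: 1600 = 2^6·25. Since 1993 ≡ 1 (mod 8), (2 / 1993) = +1, and (2 / 1993)^6 = +1. Now have (25 / 1993).
25 ≡ 1 (mod 4), so quadratic reciprocity gives (25 / 1993) = (1993 / 25). Reduce: 1993 ≡ 18 (mod 25). Now have (18 / 25).
Factor out 2: 18 = 2·9. Since 25 ≡ 1 (mod 8), (2 / 25) = +1. Now have (9 / 25).
9 ≡ 1 (mod 4), so quadratic reciprocity gives (9 / 25) = (25 / 9). Reduce: 25 ≡ 7 (mod 9). Now have (7 / 9).
9 ≡ 1 (mod 4), so quadratic reciprocity gives (7 / 9) = (9 / 7). Reduce: 9 ≡ 2 (mod 7). Now have (2 / 7).
Factor out 2: 2 = 2. Since 7 ≡ 7 (mod 8), (2 / 7) = +1. Now have (1 / 7).
(1 / 7) = 1. Collecting the sign factors: 1.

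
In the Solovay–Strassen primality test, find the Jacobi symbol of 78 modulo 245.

(78 / 245)
  = -(39 / 245)    [245 ≡ 5 mod 8 ⇒ (2 / 245) = -1]
  = -(245 / 39)    [QR: 245 ≡ 1 mod 4, sign kept]
  = -(11 / 39)    [245 ≡ 11 mod 39]
  = (39 / 11)    [QR: both ≡ 3 mod 4, sign flips]
  = (6 / 11)    [39 ≡ 6 mod 11]
  = -(3 / 11)    [11 ≡ 3 mod 8 ⇒ (2 / 11) = -1]
  = (11 / 3)    [QR: both ≡ 3 mod 4, sign flips]
  = (2 / 3)    [11 ≡ 2 mod 3]
  = -(1 / 3)    [3 ≡ 3 mod 8 ⇒ (2 / 3) = -1]
  = -1    [(1 / 3) = 1]

-1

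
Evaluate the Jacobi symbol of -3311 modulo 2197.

Reduce the numerator: -3311 ≡ 1083 (mod 2197), so (-3311 / 2197) = (1083 / 2197).
2197 ≡ 1 (mod 4), so quadratic reciprocity gives (1083 / 2197) = (2197 / 1083). Reduce: 2197 ≡ 31 (mod 1083). Now have (31 / 1083).
Both 31 ≡ 3 and 1083 ≡ 3 (mod 4), so reciprocity gives (31 / 1083) = -(1083 / 31). Reduce: 1083 ≡ 29 (mod 31). Now have -(29 / 31).
29 ≡ 1 (mod 4), so quadratic reciprocity gives (29 / 31) = (31 / 29). Reduce: 31 ≡ 2 (mod 29). Now have -(2 / 29).
Factor out 2: 2 = 2. Since 29 ≡ 5 (mod 8), (2 / 29) = -1. Now have (1 / 29).
(1 / 29) = 1. Collecting the sign factors: 1.

1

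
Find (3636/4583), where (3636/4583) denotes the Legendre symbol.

Factor out 2: 3636 = 2^2·909. Since 4583 ≡ 7 (mod 8), (2/4583) = +1, and (2/4583)^2 = +1. Now have (909/4583).
909 ≡ 1 (mod 4), so quadratic reciprocity gives (909/4583) = (4583/909). Reduce: 4583 ≡ 38 (mod 909). Now have (38/909).
Factor out 2: 38 = 2·19. Since 909 ≡ 5 (mod 8), (2/909) = -1. Now have -(19/909).
909 ≡ 1 (mod 4), so quadratic reciprocity gives (19/909) = (909/19). Reduce: 909 ≡ 16 (mod 19). Now have -(16/19).
Factor out 2: 16 = 2^4. Since 19 ≡ 3 (mod 8), (2/19) = -1, and (2/19)^4 = +1. Now have -(1/19).
(1/19) = 1. Collecting the sign factors: -1.

-1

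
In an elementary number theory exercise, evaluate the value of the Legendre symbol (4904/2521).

Reduce the numerator: 4904 ≡ 2383 (mod 2521), so (4904/2521) = (2383/2521).
2521 ≡ 1 (mod 4), so quadratic reciprocity gives (2383/2521) = (2521/2383). Reduce: 2521 ≡ 138 (mod 2383). Now have (138/2383).
Factor out 2: 138 = 2·69. Since 2383 ≡ 7 (mod 8), (2/2383) = +1. Now have (69/2383).
69 ≡ 1 (mod 4), so quadratic reciprocity gives (69/2383) = (2383/69). Reduce: 2383 ≡ 37 (mod 69). Now have (37/69).
37 ≡ 1 (mod 4), so quadratic reciprocity gives (37/69) = (69/37). Reduce: 69 ≡ 32 (mod 37). Now have (32/37).
Factor out 2: 32 = 2^5. Since 37 ≡ 5 (mod 8), (2/37) = -1, and (2/37)^5 = -1. Now have -(1/37).
(1/37) = 1. Collecting the sign factors: -1.

-1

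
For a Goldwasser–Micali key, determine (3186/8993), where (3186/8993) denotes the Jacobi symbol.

-1

Factor out 2: 3186 = 2·1593. Since 8993 ≡ 1 (mod 8), (2/8993) = +1. Now have (1593/8993).
1593 ≡ 1 (mod 4), so quadratic reciprocity gives (1593/8993) = (8993/1593). Reduce: 8993 ≡ 1028 (mod 1593). Now have (1028/1593).
Factor out 2: 1028 = 2^2·257. Since 1593 ≡ 1 (mod 8), (2/1593) = +1, and (2/1593)^2 = +1. Now have (257/1593).
257 ≡ 1 (mod 4), so quadratic reciprocity gives (257/1593) = (1593/257). Reduce: 1593 ≡ 51 (mod 257). Now have (51/257).
257 ≡ 1 (mod 4), so quadratic reciprocity gives (51/257) = (257/51). Reduce: 257 ≡ 2 (mod 51). Now have (2/51).
Factor out 2: 2 = 2. Since 51 ≡ 3 (mod 8), (2/51) = -1. Now have -(1/51).
(1/51) = 1. Collecting the sign factors: -1.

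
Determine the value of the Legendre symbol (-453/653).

-1

(-453/653)
  = (453/653)    [653 ≡ 1 mod 4 ⇒ (-1/653) = +1]
  = (653/453)    [QR: 453 ≡ 1 mod 4, sign kept]
  = (200/453)    [653 ≡ 200 mod 453]
  = -(25/453)    [453 ≡ 5 mod 8 ⇒ (2/453)^3 = -1]
  = -(453/25)    [QR: 25 ≡ 1 mod 4, sign kept]
  = -(3/25)    [453 ≡ 3 mod 25]
  = -(25/3)    [QR: 25 ≡ 1 mod 4, sign kept]
  = -(1/3)    [25 ≡ 1 mod 3]
  = -1    [(1/3) = 1]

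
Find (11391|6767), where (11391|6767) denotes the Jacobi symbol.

1

(11391|6767)
  = (4624|6767)    [11391 ≡ 4624 mod 6767]
  = (289|6767)    [6767 ≡ 7 mod 8 ⇒ (2|6767)^4 = +1]
  = (6767|289)    [QR: 289 ≡ 1 mod 4, sign kept]
  = (120|289)    [6767 ≡ 120 mod 289]
  = (15|289)    [289 ≡ 1 mod 8 ⇒ (2|289)^3 = +1]
  = (289|15)    [QR: 289 ≡ 1 mod 4, sign kept]
  = (4|15)    [289 ≡ 4 mod 15]
  = (1|15)    [15 ≡ 7 mod 8 ⇒ (2|15)^2 = +1]
  = 1    [(1|15) = 1]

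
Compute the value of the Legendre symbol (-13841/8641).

Reduce the numerator: -13841 ≡ 3441 (mod 8641), so (-13841/8641) = (3441/8641).
3441 ≡ 1 (mod 4), so quadratic reciprocity gives (3441/8641) = (8641/3441). Reduce: 8641 ≡ 1759 (mod 3441). Now have (1759/3441).
3441 ≡ 1 (mod 4), so quadratic reciprocity gives (1759/3441) = (3441/1759). Reduce: 3441 ≡ 1682 (mod 1759). Now have (1682/1759).
Factor out 2: 1682 = 2·841. Since 1759 ≡ 7 (mod 8), (2/1759) = +1. Now have (841/1759).
841 ≡ 1 (mod 4), so quadratic reciprocity gives (841/1759) = (1759/841). Reduce: 1759 ≡ 77 (mod 841). Now have (77/841).
77 ≡ 1 (mod 4), so quadratic reciprocity gives (77/841) = (841/77). Reduce: 841 ≡ 71 (mod 77). Now have (71/77).
77 ≡ 1 (mod 4), so quadratic reciprocity gives (71/77) = (77/71). Reduce: 77 ≡ 6 (mod 71). Now have (6/71).
Factor out 2: 6 = 2·3. Since 71 ≡ 7 (mod 8), (2/71) = +1. Now have (3/71).
Both 3 ≡ 3 and 71 ≡ 3 (mod 4), so reciprocity gives (3/71) = -(71/3). Reduce: 71 ≡ 2 (mod 3). Now have -(2/3).
Factor out 2: 2 = 2. Since 3 ≡ 3 (mod 8), (2/3) = -1. Now have (1/3).
(1/3) = 1. Collecting the sign factors: 1.

1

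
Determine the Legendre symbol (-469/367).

-1

(-469/367)
  = (265/367)    [-469 ≡ 265 mod 367]
  = (367/265)    [QR: 265 ≡ 1 mod 4, sign kept]
  = (102/265)    [367 ≡ 102 mod 265]
  = (51/265)    [265 ≡ 1 mod 8 ⇒ (2/265) = +1]
  = (265/51)    [QR: 265 ≡ 1 mod 4, sign kept]
  = (10/51)    [265 ≡ 10 mod 51]
  = -(5/51)    [51 ≡ 3 mod 8 ⇒ (2/51) = -1]
  = -(51/5)    [QR: 5 ≡ 1 mod 4, sign kept]
  = -(1/5)    [51 ≡ 1 mod 5]
  = -1    [(1/5) = 1]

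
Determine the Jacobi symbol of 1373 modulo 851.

1

Reduce the numerator: 1373 ≡ 522 (mod 851), so (1373/851) = (522/851).
Factor out 2: 522 = 2·261. Since 851 ≡ 3 (mod 8), (2/851) = -1. Now have -(261/851).
261 ≡ 1 (mod 4), so quadratic reciprocity gives (261/851) = (851/261). Reduce: 851 ≡ 68 (mod 261). Now have -(68/261).
Factor out 2: 68 = 2^2·17. Since 261 ≡ 5 (mod 8), (2/261) = -1, and (2/261)^2 = +1. Now have -(17/261).
17 ≡ 1 (mod 4), so quadratic reciprocity gives (17/261) = (261/17). Reduce: 261 ≡ 6 (mod 17). Now have -(6/17).
Factor out 2: 6 = 2·3. Since 17 ≡ 1 (mod 8), (2/17) = +1. Now have -(3/17).
17 ≡ 1 (mod 4), so quadratic reciprocity gives (3/17) = (17/3). Reduce: 17 ≡ 2 (mod 3). Now have -(2/3).
Factor out 2: 2 = 2. Since 3 ≡ 3 (mod 8), (2/3) = -1. Now have (1/3).
(1/3) = 1. Collecting the sign factors: 1.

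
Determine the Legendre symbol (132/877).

-1

Factor out 2: 132 = 2^2·33. Since 877 ≡ 5 (mod 8), (2/877) = -1, and (2/877)^2 = +1. Now have (33/877).
33 ≡ 1 (mod 4), so quadratic reciprocity gives (33/877) = (877/33). Reduce: 877 ≡ 19 (mod 33). Now have (19/33).
33 ≡ 1 (mod 4), so quadratic reciprocity gives (19/33) = (33/19). Reduce: 33 ≡ 14 (mod 19). Now have (14/19).
Factor out 2: 14 = 2·7. Since 19 ≡ 3 (mod 8), (2/19) = -1. Now have -(7/19).
Both 7 ≡ 3 and 19 ≡ 3 (mod 4), so reciprocity gives (7/19) = -(19/7). Reduce: 19 ≡ 5 (mod 7). Now have (5/7).
5 ≡ 1 (mod 4), so quadratic reciprocity gives (5/7) = (7/5). Reduce: 7 ≡ 2 (mod 5). Now have (2/5).
Factor out 2: 2 = 2. Since 5 ≡ 5 (mod 8), (2/5) = -1. Now have -(1/5).
(1/5) = 1. Collecting the sign factors: -1.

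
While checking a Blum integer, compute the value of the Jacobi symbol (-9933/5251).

Reduce the numerator: -9933 ≡ 569 (mod 5251), so (-9933/5251) = (569/5251).
569 ≡ 1 (mod 4), so quadratic reciprocity gives (569/5251) = (5251/569). Reduce: 5251 ≡ 130 (mod 569). Now have (130/569).
Factor out 2: 130 = 2·65. Since 569 ≡ 1 (mod 8), (2/569) = +1. Now have (65/569).
65 ≡ 1 (mod 4), so quadratic reciprocity gives (65/569) = (569/65). Reduce: 569 ≡ 49 (mod 65). Now have (49/65).
49 ≡ 1 (mod 4), so quadratic reciprocity gives (49/65) = (65/49). Reduce: 65 ≡ 16 (mod 49). Now have (16/49).
Factor out 2: 16 = 2^4. Since 49 ≡ 1 (mod 8), (2/49) = +1, and (2/49)^4 = +1. Now have (1/49).
(1/49) = 1. Collecting the sign factors: 1.

1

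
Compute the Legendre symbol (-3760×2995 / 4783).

1

By multiplicativity, (-3760·2995 / 4783) = (-3760 / 4783)·(2995 / 4783).
First factor (-3760 / 4783):
(-3760 / 4783)
  = (1023 / 4783)    [-3760 ≡ 1023 mod 4783]
  = -(4783 / 1023)    [QR: both ≡ 3 mod 4, sign flips]
  = -(691 / 1023)    [4783 ≡ 691 mod 1023]
  = (1023 / 691)    [QR: both ≡ 3 mod 4, sign flips]
  = (332 / 691)    [1023 ≡ 332 mod 691]
  = (83 / 691)    [691 ≡ 3 mod 8 ⇒ (2 / 691)^2 = +1]
  = -(691 / 83)    [QR: both ≡ 3 mod 4, sign flips]
  = -(27 / 83)    [691 ≡ 27 mod 83]
  = (83 / 27)    [QR: both ≡ 3 mod 4, sign flips]
  = (2 / 27)    [83 ≡ 2 mod 27]
  = -(1 / 27)    [27 ≡ 3 mod 8 ⇒ (2 / 27) = -1]
  = -1    [(1 / 27) = 1]
Second factor (2995 / 4783):
(2995 / 4783)
  = -(4783 / 2995)    [QR: both ≡ 3 mod 4, sign flips]
  = -(1788 / 2995)    [4783 ≡ 1788 mod 2995]
  = -(447 / 2995)    [2995 ≡ 3 mod 8 ⇒ (2 / 2995)^2 = +1]
  = (2995 / 447)    [QR: both ≡ 3 mod 4, sign flips]
  = (313 / 447)    [2995 ≡ 313 mod 447]
  = (447 / 313)    [QR: 313 ≡ 1 mod 4, sign kept]
  = (134 / 313)    [447 ≡ 134 mod 313]
  = (67 / 313)    [313 ≡ 1 mod 8 ⇒ (2 / 313) = +1]
  = (313 / 67)    [QR: 313 ≡ 1 mod 4, sign kept]
  = (45 / 67)    [313 ≡ 45 mod 67]
  = (67 / 45)    [QR: 45 ≡ 1 mod 4, sign kept]
  = (22 / 45)    [67 ≡ 22 mod 45]
  = -(11 / 45)    [45 ≡ 5 mod 8 ⇒ (2 / 45) = -1]
  = -(45 / 11)    [QR: 45 ≡ 1 mod 4, sign kept]
  = -(1 / 11)    [45 ≡ 1 mod 11]
  = -1    [(1 / 11) = 1]
Product: (-1)·(-1) = 1.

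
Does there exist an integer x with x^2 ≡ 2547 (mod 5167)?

no

(2547/5167)
  = -(5167/2547)    [QR: both ≡ 3 mod 4, sign flips]
  = -(73/2547)    [5167 ≡ 73 mod 2547]
  = -(2547/73)    [QR: 73 ≡ 1 mod 4, sign kept]
  = -(65/73)    [2547 ≡ 65 mod 73]
  = -(73/65)    [QR: 65 ≡ 1 mod 4, sign kept]
  = -(8/65)    [73 ≡ 8 mod 65]
  = -(1/65)    [65 ≡ 1 mod 8 ⇒ (2/65)^3 = +1]
  = -1    [(1/65) = 1]
(2547/5167) = -1, and 5167 is prime, so 2547 is not a quadratic residue mod 5167.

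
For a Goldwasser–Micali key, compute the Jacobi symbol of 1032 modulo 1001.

(1032|1001)
  = (31|1001)    [1032 ≡ 31 mod 1001]
  = (1001|31)    [QR: 1001 ≡ 1 mod 4, sign kept]
  = (9|31)    [1001 ≡ 9 mod 31]
  = (31|9)    [QR: 9 ≡ 1 mod 4, sign kept]
  = (4|9)    [31 ≡ 4 mod 9]
  = (1|9)    [9 ≡ 1 mod 8 ⇒ (2|9)^2 = +1]
  = 1    [(1|9) = 1]

1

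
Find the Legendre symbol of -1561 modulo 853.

(-1561/853)
  = (145/853)    [-1561 ≡ 145 mod 853]
  = (853/145)    [QR: 145 ≡ 1 mod 4, sign kept]
  = (128/145)    [853 ≡ 128 mod 145]
  = (1/145)    [145 ≡ 1 mod 8 ⇒ (2/145)^7 = +1]
  = 1    [(1/145) = 1]

1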